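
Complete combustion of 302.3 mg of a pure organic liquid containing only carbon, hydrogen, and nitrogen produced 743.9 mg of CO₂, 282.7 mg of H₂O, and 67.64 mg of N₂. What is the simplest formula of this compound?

C7H13N2

mol C = 0.7439 g CO₂ ÷ 44.009 g/mol = 0.016903 mol
mol H = 2 × 0.2827 g H₂O ÷ 18.015 g/mol = 0.031385 mol
mol N = 2 × 0.06764 g N₂ ÷ 28.014 g/mol = 0.0048290 mol
Divide by the smallest (0.0048290 mol): C 3.500, H 6.499, N 1.000
Multiplying each by 2 gives whole numbers: C 7.00, H 13.00, N 2.00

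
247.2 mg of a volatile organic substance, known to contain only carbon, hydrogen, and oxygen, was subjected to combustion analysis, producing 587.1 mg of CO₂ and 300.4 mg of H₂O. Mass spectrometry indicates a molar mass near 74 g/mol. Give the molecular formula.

C4H10O

mol C = 0.5871 g CO₂ ÷ 44.009 g/mol = 0.013340 mol
mol H = 2 × 0.3004 g H₂O ÷ 18.015 g/mol = 0.033350 mol
mass O = 0.2472 − (0.16023 + 0.033617) = 0.053351 g → mol O = 0.053351 ÷ 15.999 = 0.0033346 mol
Divide by the smallest (0.0033346 mol): C 4.001, H 10.001, O 1.000
Empirical formula: C4H10O
Empirical-formula mass = 74.12 g/mol; 74 ÷ 74.12 ≈ 1, so the molecular formula is C4H10O.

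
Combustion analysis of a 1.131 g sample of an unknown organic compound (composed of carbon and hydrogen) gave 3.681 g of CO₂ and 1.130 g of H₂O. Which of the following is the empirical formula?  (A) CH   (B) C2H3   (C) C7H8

mol C = 3.681 g CO₂ ÷ 44.009 g/mol = 0.083642 mol
mol H = 2 × 1.130 g H₂O ÷ 18.015 g/mol = 0.12545 mol
Divide by the smallest (0.083642 mol): C 1.000, H 1.500
Multiplying each by 2 gives whole numbers: C 2.00, H 3.00

(B) C2H3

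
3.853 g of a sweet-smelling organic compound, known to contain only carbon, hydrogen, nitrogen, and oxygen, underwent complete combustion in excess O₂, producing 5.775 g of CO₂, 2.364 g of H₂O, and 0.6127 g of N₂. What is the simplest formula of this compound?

C3H6NO2

mol C = 5.775 g CO₂ ÷ 44.009 g/mol = 0.13122 mol
mol H = 2 × 2.364 g H₂O ÷ 18.015 g/mol = 0.26245 mol
mol N = 2 × 0.6127 g N₂ ÷ 28.014 g/mol = 0.043742 mol
mass O = 3.853 − (1.5761 + 0.26455 + 0.61270) = 1.3996 g → mol O = 1.3996 ÷ 15.999 = 0.087482 mol
Divide by the smallest (0.043742 mol): C 3.000, H 6.000, N 1.000, O 2.000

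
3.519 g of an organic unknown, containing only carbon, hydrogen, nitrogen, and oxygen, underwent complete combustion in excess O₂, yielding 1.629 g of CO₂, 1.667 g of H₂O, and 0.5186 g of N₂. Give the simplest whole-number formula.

CH5NO4

mol C = 1.629 g CO₂ ÷ 44.009 g/mol = 0.037015 mol
mol H = 2 × 1.667 g H₂O ÷ 18.015 g/mol = 0.18507 mol
mol N = 2 × 0.5186 g N₂ ÷ 28.014 g/mol = 0.037024 mol
mass O = 3.519 − (0.44459 + 0.18655 + 0.51860) = 2.3693 g → mol O = 2.3693 ÷ 15.999 = 0.14809 mol
Divide by the smallest (0.037015 mol): C 1.000, H 5.000, N 1.000, O 4.001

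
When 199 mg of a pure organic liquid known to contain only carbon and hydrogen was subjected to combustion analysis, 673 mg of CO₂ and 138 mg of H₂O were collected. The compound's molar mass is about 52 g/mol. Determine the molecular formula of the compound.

mol C = 0.673 g CO₂ ÷ 44.009 g/mol = 0.01529 mol
mol H = 2 × 0.138 g H₂O ÷ 18.015 g/mol = 0.01532 mol
Divide by the smallest (0.01529 mol): C 1.000, H 1.002
Empirical formula: CH
Empirical-formula mass = 13.02 g/mol; 52 ÷ 13.02 ≈ 4, so the molecular formula is C4H4.

C4H4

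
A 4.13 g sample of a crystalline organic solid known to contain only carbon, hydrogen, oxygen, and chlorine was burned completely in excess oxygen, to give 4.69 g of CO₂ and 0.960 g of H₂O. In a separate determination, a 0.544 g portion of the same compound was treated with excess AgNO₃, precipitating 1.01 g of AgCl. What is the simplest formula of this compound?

C2H2ClO

mol C = 4.69 g CO₂ ÷ 44.009 g/mol = 0.1066 mol
mol H = 2 × 0.960 g H₂O ÷ 18.015 g/mol = 0.1066 mol
From the AgCl data: mol Cl per gram of compound = (1.01 ÷ 143.318) ÷ 0.544 = 0.01295 mol/g, so in the 4.13 g combustion sample mol Cl = 0.05350 mol
mass O = 4.13 − (1.280 + 0.1074 + 1.897) = 0.8459 g → mol O = 0.8459 ÷ 15.999 = 0.05287 mol
Divide by the smallest (0.05287 mol): C 2.016, H 2.016, Cl 1.012, O 1.000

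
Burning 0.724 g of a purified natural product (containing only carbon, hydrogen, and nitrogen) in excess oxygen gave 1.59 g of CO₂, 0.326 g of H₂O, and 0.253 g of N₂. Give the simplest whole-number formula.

C2H2N

mol C = 1.59 g CO₂ ÷ 44.009 g/mol = 0.03613 mol
mol H = 2 × 0.326 g H₂O ÷ 18.015 g/mol = 0.03619 mol
mol N = 2 × 0.253 g N₂ ÷ 28.014 g/mol = 0.01806 mol
Divide by the smallest (0.01806 mol): C 2.000, H 2.004, N 1.000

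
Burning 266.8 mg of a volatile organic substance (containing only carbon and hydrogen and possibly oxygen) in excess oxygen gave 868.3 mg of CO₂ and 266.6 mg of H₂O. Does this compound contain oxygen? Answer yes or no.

mol C = 0.8683 g CO₂ ÷ 44.009 g/mol = 0.019730 mol
mol H = 2 × 0.2666 g H₂O ÷ 18.015 g/mol = 0.029598 mol
C and H together account for 0.26681 g — essentially the entire 0.2668 g sample — so the compound contains no oxygen.

no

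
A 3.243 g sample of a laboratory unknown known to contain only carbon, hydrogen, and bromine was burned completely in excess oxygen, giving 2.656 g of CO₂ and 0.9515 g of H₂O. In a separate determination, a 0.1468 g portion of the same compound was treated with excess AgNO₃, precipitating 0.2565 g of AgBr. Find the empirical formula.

C4H7Br2

mol C = 2.656 g CO₂ ÷ 44.009 g/mol = 0.060351 mol
mol H = 2 × 0.9515 g H₂O ÷ 18.015 g/mol = 0.10563 mol
From the AgBr data: mol Br per gram of compound = (0.2565 ÷ 187.772) ÷ 0.1468 = 0.0093053 mol/g, so in the 3.243 g combustion sample mol Br = 0.030177 mol
Divide by the smallest (0.030177 mol): C 2.000, H 3.500, Br 1.000
Multiplying each by 2 gives whole numbers: C 4.00, H 7.00, Br 2.00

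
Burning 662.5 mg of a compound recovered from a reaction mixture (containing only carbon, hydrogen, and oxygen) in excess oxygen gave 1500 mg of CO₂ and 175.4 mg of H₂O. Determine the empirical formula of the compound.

C7H4O3

mol C = 1.500 g CO₂ ÷ 44.009 g/mol = 0.034084 mol
mol H = 2 × 0.1754 g H₂O ÷ 18.015 g/mol = 0.019473 mol
mass O = 0.6625 − (0.40938 + 0.019628) = 0.23349 g → mol O = 0.23349 ÷ 15.999 = 0.014594 mol
Divide by the smallest (0.014594 mol): C 2.335, H 1.334, O 1.000
Multiplying each by 3 gives whole numbers: C 7.01, H 4.00, O 3.00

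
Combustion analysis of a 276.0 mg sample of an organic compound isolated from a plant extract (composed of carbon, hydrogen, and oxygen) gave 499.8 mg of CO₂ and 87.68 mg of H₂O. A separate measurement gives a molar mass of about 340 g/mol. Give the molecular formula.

C14H12O10

mol C = 0.4998 g CO₂ ÷ 44.009 g/mol = 0.011357 mol
mol H = 2 × 0.08768 g H₂O ÷ 18.015 g/mol = 0.0097341 mol
mass O = 0.2760 − (0.13641 + 0.0098120) = 0.12978 g → mol O = 0.12978 ÷ 15.999 = 0.0081119 mol
Divide by the smallest (0.0081119 mol): C 1.400, H 1.200, O 1.000
Multiplying each by 5 gives whole numbers: C 7.00, H 6.00, O 5.00
Empirical formula: C7H6O5
Empirical-formula mass = 170.12 g/mol; 340 ÷ 170.12 ≈ 2, so the molecular formula is C14H12O10.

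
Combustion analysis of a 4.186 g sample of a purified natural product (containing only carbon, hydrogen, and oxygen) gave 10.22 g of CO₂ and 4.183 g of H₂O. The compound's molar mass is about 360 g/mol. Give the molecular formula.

mol C = 10.22 g CO₂ ÷ 44.009 g/mol = 0.23223 mol
mol H = 2 × 4.183 g H₂O ÷ 18.015 g/mol = 0.46439 mol
mass O = 4.186 − (2.7893 + 0.46811) = 0.92864 g → mol O = 0.92864 ÷ 15.999 = 0.058043 mol
Divide by the smallest (0.058043 mol): C 4.001, H 8.001, O 1.000
Empirical formula: C4H8O
Empirical-formula mass = 72.11 g/mol; 360 ÷ 72.11 ≈ 5, so the molecular formula is C20H40O5.

C20H40O5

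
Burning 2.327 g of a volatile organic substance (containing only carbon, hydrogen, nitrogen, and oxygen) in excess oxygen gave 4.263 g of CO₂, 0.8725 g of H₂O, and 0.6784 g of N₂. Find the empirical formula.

mol C = 4.263 g CO₂ ÷ 44.009 g/mol = 0.096867 mol
mol H = 2 × 0.8725 g H₂O ÷ 18.015 g/mol = 0.096864 mol
mol N = 2 × 0.6784 g N₂ ÷ 28.014 g/mol = 0.048433 mol
mass O = 2.327 − (1.1635 + 0.097639 + 0.67840) = 0.38750 g → mol O = 0.38750 ÷ 15.999 = 0.024220 mol
Divide by the smallest (0.024220 mol): C 3.999, H 3.999, N 2.000, O 1.000

C4H4N2O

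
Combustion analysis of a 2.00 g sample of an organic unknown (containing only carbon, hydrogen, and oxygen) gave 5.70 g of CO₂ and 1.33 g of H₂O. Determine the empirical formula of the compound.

C7H8O

mol C = 5.70 g CO₂ ÷ 44.009 g/mol = 0.1295 mol
mol H = 2 × 1.33 g H₂O ÷ 18.015 g/mol = 0.1477 mol
mass O = 2.00 − (1.556 + 0.1488) = 0.2955 g → mol O = 0.2955 ÷ 15.999 = 0.01847 mol
Divide by the smallest (0.01847 mol): C 7.012, H 7.994, O 1.000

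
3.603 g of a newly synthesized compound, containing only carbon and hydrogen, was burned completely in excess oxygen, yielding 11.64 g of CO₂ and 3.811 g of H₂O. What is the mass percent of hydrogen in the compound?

mol C = 11.64 g CO₂ ÷ 44.009 g/mol = 0.26449 mol
mol H = 2 × 3.811 g H₂O ÷ 18.015 g/mol = 0.42309 mol
mass % H = 0.42648 g ÷ 3.603 g × 100%

11.84%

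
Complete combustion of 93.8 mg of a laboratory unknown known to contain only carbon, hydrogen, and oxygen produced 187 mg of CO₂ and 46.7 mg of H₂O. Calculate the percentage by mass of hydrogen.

5.6%

mol C = 0.187 g CO₂ ÷ 44.009 g/mol = 0.004249 mol
mol H = 2 × 0.0467 g H₂O ÷ 18.015 g/mol = 0.005185 mol
mass O = 0.0938 − (0.05104 + 0.005226) = 0.03754 g → mol O = 0.03754 ÷ 15.999 = 0.002346 mol
mass % H = 0.005226 g ÷ 0.0938 g × 100%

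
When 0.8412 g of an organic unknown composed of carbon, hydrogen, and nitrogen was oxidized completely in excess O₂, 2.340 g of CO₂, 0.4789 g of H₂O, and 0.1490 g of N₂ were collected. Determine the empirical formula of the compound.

mol C = 2.340 g CO₂ ÷ 44.009 g/mol = 0.053171 mol
mol H = 2 × 0.4789 g H₂O ÷ 18.015 g/mol = 0.053167 mol
mol N = 2 × 0.1490 g N₂ ÷ 28.014 g/mol = 0.010638 mol
Divide by the smallest (0.010638 mol): C 4.998, H 4.998, N 1.000

C5H5N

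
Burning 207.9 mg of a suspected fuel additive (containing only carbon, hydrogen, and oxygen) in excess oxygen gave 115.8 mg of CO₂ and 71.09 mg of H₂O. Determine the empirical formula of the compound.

CH3O4

mol C = 0.1158 g CO₂ ÷ 44.009 g/mol = 0.0026313 mol
mol H = 2 × 0.07109 g H₂O ÷ 18.015 g/mol = 0.0078923 mol
mass O = 0.2079 − (0.031604 + 0.0079555) = 0.16834 g → mol O = 0.16834 ÷ 15.999 = 0.010522 mol
Divide by the smallest (0.0026313 mol): C 1.000, H 2.999, O 3.999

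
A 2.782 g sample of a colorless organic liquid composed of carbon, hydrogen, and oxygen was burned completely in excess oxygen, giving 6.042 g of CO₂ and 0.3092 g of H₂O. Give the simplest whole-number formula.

mol C = 6.042 g CO₂ ÷ 44.009 g/mol = 0.13729 mol
mol H = 2 × 0.3092 g H₂O ÷ 18.015 g/mol = 0.034327 mol
mass O = 2.782 − (1.6490 + 0.034602) = 1.0984 g → mol O = 1.0984 ÷ 15.999 = 0.068655 mol
Divide by the smallest (0.034327 mol): C 3.999, H 1.000, O 2.000

C4HO2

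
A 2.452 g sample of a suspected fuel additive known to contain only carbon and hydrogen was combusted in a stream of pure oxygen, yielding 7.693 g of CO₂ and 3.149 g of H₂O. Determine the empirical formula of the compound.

CH2

mol C = 7.693 g CO₂ ÷ 44.009 g/mol = 0.17481 mol
mol H = 2 × 3.149 g H₂O ÷ 18.015 g/mol = 0.34960 mol
Divide by the smallest (0.17481 mol): C 1.000, H 2.000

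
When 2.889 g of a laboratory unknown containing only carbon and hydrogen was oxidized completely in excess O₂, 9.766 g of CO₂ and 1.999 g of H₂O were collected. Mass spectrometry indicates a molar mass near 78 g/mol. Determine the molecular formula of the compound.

mol C = 9.766 g CO₂ ÷ 44.009 g/mol = 0.22191 mol
mol H = 2 × 1.999 g H₂O ÷ 18.015 g/mol = 0.22193 mol
Divide by the smallest (0.22191 mol): C 1.000, H 1.000
Empirical formula: CH
Empirical-formula mass = 13.02 g/mol; 78 ÷ 13.02 ≈ 6, so the molecular formula is C6H6.

C6H6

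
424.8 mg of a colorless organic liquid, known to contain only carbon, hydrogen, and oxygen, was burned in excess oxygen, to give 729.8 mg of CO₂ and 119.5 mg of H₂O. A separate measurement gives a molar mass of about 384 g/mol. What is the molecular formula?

C15H12O12

mol C = 0.7298 g CO₂ ÷ 44.009 g/mol = 0.016583 mol
mol H = 2 × 0.1195 g H₂O ÷ 18.015 g/mol = 0.013267 mol
mass O = 0.4248 − (0.19918 + 0.013373) = 0.21225 g → mol O = 0.21225 ÷ 15.999 = 0.013266 mol
Divide by the smallest (0.013266 mol): C 1.250, H 1.000, O 1.000
Multiplying each by 4 gives whole numbers: C 5.00, H 4.00, O 4.00
Empirical formula: C5H4O4
Empirical-formula mass = 128.08 g/mol; 384 ÷ 128.08 ≈ 3, so the molecular formula is C15H12O12.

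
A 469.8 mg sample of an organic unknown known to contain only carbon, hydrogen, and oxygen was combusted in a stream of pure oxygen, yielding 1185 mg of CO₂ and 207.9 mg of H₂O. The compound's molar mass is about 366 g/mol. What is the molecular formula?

mol C = 1.185 g CO₂ ÷ 44.009 g/mol = 0.026926 mol
mol H = 2 × 0.2079 g H₂O ÷ 18.015 g/mol = 0.023081 mol
mass O = 0.4698 − (0.32341 + 0.023265) = 0.12312 g → mol O = 0.12312 ÷ 15.999 = 0.0076956 mol
Divide by the smallest (0.0076956 mol): C 3.499, H 2.999, O 1.000
Multiplying each by 2 gives whole numbers: C 7.00, H 6.00, O 2.00
Empirical formula: C7H6O2
Empirical-formula mass = 122.12 g/mol; 366 ÷ 122.12 ≈ 3, so the molecular formula is C21H18O6.

C21H18O6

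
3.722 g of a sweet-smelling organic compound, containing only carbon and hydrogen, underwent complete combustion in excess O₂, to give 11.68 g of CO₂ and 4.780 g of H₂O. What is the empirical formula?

CH2

mol C = 11.68 g CO₂ ÷ 44.009 g/mol = 0.26540 mol
mol H = 2 × 4.780 g H₂O ÷ 18.015 g/mol = 0.53067 mol
Divide by the smallest (0.26540 mol): C 1.000, H 2.000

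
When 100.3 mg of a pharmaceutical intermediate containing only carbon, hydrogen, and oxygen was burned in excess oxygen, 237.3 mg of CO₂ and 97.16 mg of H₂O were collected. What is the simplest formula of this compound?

C7H14O2

mol C = 0.2373 g CO₂ ÷ 44.009 g/mol = 0.0053921 mol
mol H = 2 × 0.09716 g H₂O ÷ 18.015 g/mol = 0.010787 mol
mass O = 0.1003 − (0.064764 + 0.010873) = 0.024663 g → mol O = 0.024663 ÷ 15.999 = 0.0015415 mol
Divide by the smallest (0.0015415 mol): C 3.498, H 6.997, O 1.000
Multiplying each by 2 gives whole numbers: C 7.00, H 13.99, O 2.00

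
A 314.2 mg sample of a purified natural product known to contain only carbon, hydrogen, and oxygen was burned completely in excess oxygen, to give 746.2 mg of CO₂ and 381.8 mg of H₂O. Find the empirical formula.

mol C = 0.7462 g CO₂ ÷ 44.009 g/mol = 0.016956 mol
mol H = 2 × 0.3818 g H₂O ÷ 18.015 g/mol = 0.042387 mol
mass O = 0.3142 − (0.20365 + 0.042726) = 0.067820 g → mol O = 0.067820 ÷ 15.999 = 0.0042390 mol
Divide by the smallest (0.0042390 mol): C 4.000, H 9.999, O 1.000

C4H10O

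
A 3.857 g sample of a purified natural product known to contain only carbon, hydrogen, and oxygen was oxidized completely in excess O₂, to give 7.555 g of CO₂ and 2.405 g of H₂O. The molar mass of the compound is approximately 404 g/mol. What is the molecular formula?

C18H28O10

mol C = 7.555 g CO₂ ÷ 44.009 g/mol = 0.17167 mol
mol H = 2 × 2.405 g H₂O ÷ 18.015 g/mol = 0.26700 mol
mass O = 3.857 − (2.0619 + 0.26914) = 1.5259 g → mol O = 1.5259 ÷ 15.999 = 0.095377 mol
Divide by the smallest (0.095377 mol): C 1.800, H 2.799, O 1.000
Multiplying each by 5 gives whole numbers: C 9.00, H 14.00, O 5.00
Empirical formula: C9H14O5
Empirical-formula mass = 202.21 g/mol; 404 ÷ 202.21 ≈ 2, so the molecular formula is C18H28O10.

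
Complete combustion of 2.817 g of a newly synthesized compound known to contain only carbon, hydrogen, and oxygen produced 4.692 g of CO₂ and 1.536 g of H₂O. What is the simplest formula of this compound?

C5H8O4

mol C = 4.692 g CO₂ ÷ 44.009 g/mol = 0.10661 mol
mol H = 2 × 1.536 g H₂O ÷ 18.015 g/mol = 0.17052 mol
mass O = 2.817 − (1.2805 + 0.17189) = 1.3646 g → mol O = 1.3646 ÷ 15.999 = 0.085291 mol
Divide by the smallest (0.085291 mol): C 1.250, H 1.999, O 1.000
Multiplying each by 4 gives whole numbers: C 5.00, H 8.00, O 4.00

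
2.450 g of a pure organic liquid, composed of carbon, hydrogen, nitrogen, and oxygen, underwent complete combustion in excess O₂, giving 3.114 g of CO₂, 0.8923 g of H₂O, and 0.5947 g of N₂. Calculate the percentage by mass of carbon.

34.69%

mol C = 3.114 g CO₂ ÷ 44.009 g/mol = 0.070758 mol
mol H = 2 × 0.8923 g H₂O ÷ 18.015 g/mol = 0.099062 mol
mol N = 2 × 0.5947 g N₂ ÷ 28.014 g/mol = 0.042457 mol
mass O = 2.450 − (0.84988 + 0.099854 + 0.59470) = 0.90557 g → mol O = 0.90557 ÷ 15.999 = 0.056602 mol
mass % C = 0.84988 g ÷ 2.450 g × 100%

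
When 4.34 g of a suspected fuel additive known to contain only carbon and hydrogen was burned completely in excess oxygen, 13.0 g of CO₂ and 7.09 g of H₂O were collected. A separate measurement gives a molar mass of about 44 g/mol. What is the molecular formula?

mol C = 13.0 g CO₂ ÷ 44.009 g/mol = 0.2954 mol
mol H = 2 × 7.09 g H₂O ÷ 18.015 g/mol = 0.7871 mol
Divide by the smallest (0.2954 mol): C 1.000, H 2.665
Multiplying each by 3 gives whole numbers: C 3.00, H 7.99
Empirical formula: C3H8
Empirical-formula mass = 44.10 g/mol; 44 ÷ 44.10 ≈ 1, so the molecular formula is C3H8.

C3H8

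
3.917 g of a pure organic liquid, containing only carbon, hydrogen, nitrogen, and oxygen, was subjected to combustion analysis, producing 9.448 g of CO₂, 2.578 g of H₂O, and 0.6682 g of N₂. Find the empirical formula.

mol C = 9.448 g CO₂ ÷ 44.009 g/mol = 0.21468 mol
mol H = 2 × 2.578 g H₂O ÷ 18.015 g/mol = 0.28621 mol
mol N = 2 × 0.6682 g N₂ ÷ 28.014 g/mol = 0.047705 mol
mass O = 3.917 − (2.5786 + 0.28850 + 0.66820) = 0.38174 g → mol O = 0.38174 ÷ 15.999 = 0.023860 mol
Divide by the smallest (0.023860 mol): C 8.997, H 11.995, N 1.999, O 1.000

C9H12N2O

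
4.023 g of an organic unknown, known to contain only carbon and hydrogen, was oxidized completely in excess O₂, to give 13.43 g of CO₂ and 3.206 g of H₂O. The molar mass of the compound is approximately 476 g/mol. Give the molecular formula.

C36H42

mol C = 13.43 g CO₂ ÷ 44.009 g/mol = 0.30516 mol
mol H = 2 × 3.206 g H₂O ÷ 18.015 g/mol = 0.35593 mol
Divide by the smallest (0.30516 mol): C 1.000, H 1.166
Multiplying each by 6 gives whole numbers: C 6.00, H 7.00
Empirical formula: C6H7
Empirical-formula mass = 79.12 g/mol; 476 ÷ 79.12 ≈ 6, so the molecular formula is C36H42.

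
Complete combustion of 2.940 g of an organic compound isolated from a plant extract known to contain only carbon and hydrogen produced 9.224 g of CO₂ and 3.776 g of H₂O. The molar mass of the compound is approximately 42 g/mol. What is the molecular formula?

C3H6

mol C = 9.224 g CO₂ ÷ 44.009 g/mol = 0.20959 mol
mol H = 2 × 3.776 g H₂O ÷ 18.015 g/mol = 0.41921 mol
Divide by the smallest (0.20959 mol): C 1.000, H 2.000
Empirical formula: CH2
Empirical-formula mass = 14.03 g/mol; 42 ÷ 14.03 ≈ 3, so the molecular formula is C3H6.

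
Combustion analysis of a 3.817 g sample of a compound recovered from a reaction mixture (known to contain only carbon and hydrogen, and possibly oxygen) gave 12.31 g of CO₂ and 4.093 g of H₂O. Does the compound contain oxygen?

no

mol C = 12.31 g CO₂ ÷ 44.009 g/mol = 0.27972 mol
mol H = 2 × 4.093 g H₂O ÷ 18.015 g/mol = 0.45440 mol
C and H together account for 3.8177 g — essentially the entire 3.817 g sample — so the compound contains no oxygen.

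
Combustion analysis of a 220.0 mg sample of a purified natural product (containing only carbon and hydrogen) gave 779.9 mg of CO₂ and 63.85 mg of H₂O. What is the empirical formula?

C5H2

mol C = 0.7799 g CO₂ ÷ 44.009 g/mol = 0.017721 mol
mol H = 2 × 0.06385 g H₂O ÷ 18.015 g/mol = 0.0070885 mol
Divide by the smallest (0.0070885 mol): C 2.500, H 1.000
Multiplying each by 2 gives whole numbers: C 5.00, H 2.00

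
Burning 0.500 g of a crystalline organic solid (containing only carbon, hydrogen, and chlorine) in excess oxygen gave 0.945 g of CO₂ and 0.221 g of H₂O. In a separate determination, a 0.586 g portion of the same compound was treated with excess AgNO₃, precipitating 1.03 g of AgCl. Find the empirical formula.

mol C = 0.945 g CO₂ ÷ 44.009 g/mol = 0.02147 mol
mol H = 2 × 0.221 g H₂O ÷ 18.015 g/mol = 0.02454 mol
From the AgCl data: mol Cl per gram of compound = (1.03 ÷ 143.318) ÷ 0.586 = 0.01226 mol/g, so in the 0.500 g combustion sample mol Cl = 0.006132 mol
Divide by the smallest (0.006132 mol): C 3.502, H 4.001, Cl 1.000
Multiplying each by 2 gives whole numbers: C 7.00, H 8.00, Cl 2.00

C7H8Cl2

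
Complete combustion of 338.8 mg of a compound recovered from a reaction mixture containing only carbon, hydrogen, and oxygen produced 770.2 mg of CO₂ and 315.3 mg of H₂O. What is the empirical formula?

C3H6O

mol C = 0.7702 g CO₂ ÷ 44.009 g/mol = 0.017501 mol
mol H = 2 × 0.3153 g H₂O ÷ 18.015 g/mol = 0.035004 mol
mass O = 0.3388 − (0.21020 + 0.035284) = 0.093312 g → mol O = 0.093312 ÷ 15.999 = 0.0058323 mol
Divide by the smallest (0.0058323 mol): C 3.001, H 6.002, O 1.000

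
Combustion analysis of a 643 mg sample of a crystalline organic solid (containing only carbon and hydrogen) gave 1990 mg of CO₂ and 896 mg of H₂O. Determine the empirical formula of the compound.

C5H11

mol C = 1.99 g CO₂ ÷ 44.009 g/mol = 0.04522 mol
mol H = 2 × 0.896 g H₂O ÷ 18.015 g/mol = 0.09947 mol
Divide by the smallest (0.04522 mol): C 1.000, H 2.200
Multiplying each by 5 gives whole numbers: C 5.00, H 11.00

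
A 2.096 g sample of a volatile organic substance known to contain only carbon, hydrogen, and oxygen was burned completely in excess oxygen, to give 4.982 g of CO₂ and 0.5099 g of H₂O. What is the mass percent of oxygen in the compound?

mol C = 4.982 g CO₂ ÷ 44.009 g/mol = 0.11320 mol
mol H = 2 × 0.5099 g H₂O ÷ 18.015 g/mol = 0.056608 mol
mass O = 2.096 − (1.3597 + 0.057061) = 0.67924 g → mol O = 0.67924 ÷ 15.999 = 0.042455 mol
mass % O = 0.67924 g ÷ 2.096 g × 100%

32.41%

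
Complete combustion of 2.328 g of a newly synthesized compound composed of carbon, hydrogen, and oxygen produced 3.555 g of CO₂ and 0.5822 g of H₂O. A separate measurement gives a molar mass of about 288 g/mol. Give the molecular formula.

mol C = 3.555 g CO₂ ÷ 44.009 g/mol = 0.080779 mol
mol H = 2 × 0.5822 g H₂O ÷ 18.015 g/mol = 0.064635 mol
mass O = 2.328 − (0.97024 + 0.065152) = 1.2926 g → mol O = 1.2926 ÷ 15.999 = 0.080793 mol
Divide by the smallest (0.064635 mol): C 1.250, H 1.000, O 1.250
Multiplying each by 4 gives whole numbers: C 5.00, H 4.00, O 5.00
Empirical formula: C5H4O5
Empirical-formula mass = 144.08 g/mol; 288 ÷ 144.08 ≈ 2, so the molecular formula is C10H8O10.

C10H8O10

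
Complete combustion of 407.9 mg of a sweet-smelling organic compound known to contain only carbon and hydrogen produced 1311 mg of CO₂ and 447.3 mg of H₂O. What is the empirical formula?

mol C = 1.311 g CO₂ ÷ 44.009 g/mol = 0.029789 mol
mol H = 2 × 0.4473 g H₂O ÷ 18.015 g/mol = 0.049659 mol
Divide by the smallest (0.029789 mol): C 1.000, H 1.667
Multiplying each by 3 gives whole numbers: C 3.00, H 5.00

C3H5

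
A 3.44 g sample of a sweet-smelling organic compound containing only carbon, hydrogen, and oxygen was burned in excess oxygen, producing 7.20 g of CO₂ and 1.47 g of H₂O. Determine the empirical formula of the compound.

C2H2O

mol C = 7.20 g CO₂ ÷ 44.009 g/mol = 0.1636 mol
mol H = 2 × 1.47 g H₂O ÷ 18.015 g/mol = 0.1632 mol
mass O = 3.44 − (1.965 + 0.1645) = 1.310 g → mol O = 1.310 ÷ 15.999 = 0.08191 mol
Divide by the smallest (0.08191 mol): C 1.997, H 1.992, O 1.000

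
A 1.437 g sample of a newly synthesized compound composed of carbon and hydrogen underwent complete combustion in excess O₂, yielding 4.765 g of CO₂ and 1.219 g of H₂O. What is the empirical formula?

C4H5

mol C = 4.765 g CO₂ ÷ 44.009 g/mol = 0.10827 mol
mol H = 2 × 1.219 g H₂O ÷ 18.015 g/mol = 0.13533 mol
Divide by the smallest (0.10827 mol): C 1.000, H 1.250
Multiplying each by 4 gives whole numbers: C 4.00, H 5.00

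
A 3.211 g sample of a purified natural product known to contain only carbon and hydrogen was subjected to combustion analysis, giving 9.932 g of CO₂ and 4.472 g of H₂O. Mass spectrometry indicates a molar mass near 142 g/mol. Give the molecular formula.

C10H22

mol C = 9.932 g CO₂ ÷ 44.009 g/mol = 0.22568 mol
mol H = 2 × 4.472 g H₂O ÷ 18.015 g/mol = 0.49648 mol
Divide by the smallest (0.22568 mol): C 1.000, H 2.200
Multiplying each by 5 gives whole numbers: C 5.00, H 11.00
Empirical formula: C5H11
Empirical-formula mass = 71.14 g/mol; 142 ÷ 71.14 ≈ 2, so the molecular formula is C10H22.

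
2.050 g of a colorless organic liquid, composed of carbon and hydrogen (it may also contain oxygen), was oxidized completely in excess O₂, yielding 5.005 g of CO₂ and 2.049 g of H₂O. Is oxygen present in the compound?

yes

mol C = 5.005 g CO₂ ÷ 44.009 g/mol = 0.11373 mol
mol H = 2 × 2.049 g H₂O ÷ 18.015 g/mol = 0.22748 mol
C and H account for only 1.5953 g of the 2.050 g sample; the remaining 0.45473 g must be oxygen.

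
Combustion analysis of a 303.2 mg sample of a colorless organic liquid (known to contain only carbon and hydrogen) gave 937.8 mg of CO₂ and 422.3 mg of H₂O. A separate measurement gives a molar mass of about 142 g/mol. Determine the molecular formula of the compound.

C10H22

mol C = 0.9378 g CO₂ ÷ 44.009 g/mol = 0.021309 mol
mol H = 2 × 0.4223 g H₂O ÷ 18.015 g/mol = 0.046883 mol
Divide by the smallest (0.021309 mol): C 1.000, H 2.200
Multiplying each by 5 gives whole numbers: C 5.00, H 11.00
Empirical formula: C5H11
Empirical-formula mass = 71.14 g/mol; 142 ÷ 71.14 ≈ 2, so the molecular formula is C10H22.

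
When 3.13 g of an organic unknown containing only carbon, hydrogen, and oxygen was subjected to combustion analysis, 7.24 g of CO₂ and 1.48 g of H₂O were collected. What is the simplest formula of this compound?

C8H8O3

mol C = 7.24 g CO₂ ÷ 44.009 g/mol = 0.1645 mol
mol H = 2 × 1.48 g H₂O ÷ 18.015 g/mol = 0.1643 mol
mass O = 3.13 − (1.976 + 0.1656) = 0.9884 g → mol O = 0.9884 ÷ 15.999 = 0.06178 mol
Divide by the smallest (0.06178 mol): C 2.663, H 2.660, O 1.000
Multiplying each by 3 gives whole numbers: C 7.99, H 7.98, O 3.00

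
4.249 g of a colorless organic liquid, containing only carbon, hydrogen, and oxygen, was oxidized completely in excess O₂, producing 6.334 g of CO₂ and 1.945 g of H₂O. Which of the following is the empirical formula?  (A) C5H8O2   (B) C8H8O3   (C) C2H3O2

(C) C2H3O2

mol C = 6.334 g CO₂ ÷ 44.009 g/mol = 0.14393 mol
mol H = 2 × 1.945 g H₂O ÷ 18.015 g/mol = 0.21593 mol
mass O = 4.249 − (1.7287 + 0.21766) = 2.3027 g → mol O = 2.3027 ÷ 15.999 = 0.14393 mol
Divide by the smallest (0.14393 mol): C 1.000, H 1.500, O 1.000
Multiplying each by 2 gives whole numbers: C 2.00, H 3.00, O 2.00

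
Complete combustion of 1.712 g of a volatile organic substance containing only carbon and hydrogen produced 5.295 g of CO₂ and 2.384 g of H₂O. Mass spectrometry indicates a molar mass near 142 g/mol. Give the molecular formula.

mol C = 5.295 g CO₂ ÷ 44.009 g/mol = 0.12032 mol
mol H = 2 × 2.384 g H₂O ÷ 18.015 g/mol = 0.26467 mol
Divide by the smallest (0.12032 mol): C 1.000, H 2.200
Multiplying each by 5 gives whole numbers: C 5.00, H 11.00
Empirical formula: C5H11
Empirical-formula mass = 71.14 g/mol; 142 ÷ 71.14 ≈ 2, so the molecular formula is C10H22.

C10H22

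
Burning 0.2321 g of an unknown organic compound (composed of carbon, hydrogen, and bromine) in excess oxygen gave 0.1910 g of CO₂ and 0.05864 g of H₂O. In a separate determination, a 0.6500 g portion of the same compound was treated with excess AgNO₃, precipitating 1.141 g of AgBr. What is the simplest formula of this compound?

C2H3Br

mol C = 0.1910 g CO₂ ÷ 44.009 g/mol = 0.0043400 mol
mol H = 2 × 0.05864 g H₂O ÷ 18.015 g/mol = 0.0065101 mol
From the AgBr data: mol Br per gram of compound = (1.141 ÷ 187.772) ÷ 0.6500 = 0.0093485 mol/g, so in the 0.2321 g combustion sample mol Br = 0.0021698 mol
Divide by the smallest (0.0021698 mol): C 2.000, H 3.000, Br 1.000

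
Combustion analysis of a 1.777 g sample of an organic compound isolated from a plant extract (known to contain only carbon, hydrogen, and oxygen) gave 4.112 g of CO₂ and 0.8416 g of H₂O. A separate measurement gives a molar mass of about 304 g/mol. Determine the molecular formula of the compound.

mol C = 4.112 g CO₂ ÷ 44.009 g/mol = 0.093435 mol
mol H = 2 × 0.8416 g H₂O ÷ 18.015 g/mol = 0.093433 mol
mass O = 1.777 − (1.1223 + 0.094181) = 0.56057 g → mol O = 0.56057 ÷ 15.999 = 0.035038 mol
Divide by the smallest (0.035038 mol): C 2.667, H 2.667, O 1.000
Multiplying each by 3 gives whole numbers: C 8.00, H 8.00, O 3.00
Empirical formula: C8H8O3
Empirical-formula mass = 152.15 g/mol; 304 ÷ 152.15 ≈ 2, so the molecular formula is C16H16O6.

C16H16O6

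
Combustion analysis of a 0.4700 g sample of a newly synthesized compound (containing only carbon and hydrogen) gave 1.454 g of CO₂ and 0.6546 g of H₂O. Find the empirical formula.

C5H11

mol C = 1.454 g CO₂ ÷ 44.009 g/mol = 0.033039 mol
mol H = 2 × 0.6546 g H₂O ÷ 18.015 g/mol = 0.072673 mol
Divide by the smallest (0.033039 mol): C 1.000, H 2.200
Multiplying each by 5 gives whole numbers: C 5.00, H 11.00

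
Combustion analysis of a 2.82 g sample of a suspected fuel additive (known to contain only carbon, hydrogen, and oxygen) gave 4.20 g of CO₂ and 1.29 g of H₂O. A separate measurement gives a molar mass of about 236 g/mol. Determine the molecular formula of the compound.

mol C = 4.20 g CO₂ ÷ 44.009 g/mol = 0.09544 mol
mol H = 2 × 1.29 g H₂O ÷ 18.015 g/mol = 0.1432 mol
mass O = 2.82 − (1.146 + 0.1444) = 1.529 g → mol O = 1.529 ÷ 15.999 = 0.09559 mol
Divide by the smallest (0.09544 mol): C 1.000, H 1.501, O 1.002
Multiplying each by 2 gives whole numbers: C 2.00, H 3.00, O 2.00
Empirical formula: C2H3O2
Empirical-formula mass = 59.04 g/mol; 236 ÷ 59.04 ≈ 4, so the molecular formula is C8H12O8.

C8H12O8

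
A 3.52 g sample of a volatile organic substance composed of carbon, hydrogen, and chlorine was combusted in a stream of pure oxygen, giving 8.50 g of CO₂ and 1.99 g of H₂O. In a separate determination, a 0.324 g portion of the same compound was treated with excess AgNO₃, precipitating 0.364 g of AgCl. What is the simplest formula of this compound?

mol C = 8.50 g CO₂ ÷ 44.009 g/mol = 0.1931 mol
mol H = 2 × 1.99 g H₂O ÷ 18.015 g/mol = 0.2209 mol
From the AgCl data: mol Cl per gram of compound = (0.364 ÷ 143.318) ÷ 0.324 = 0.007839 mol/g, so in the 3.52 g combustion sample mol Cl = 0.02759 mol
Divide by the smallest (0.02759 mol): C 7.000, H 8.007, Cl 1.000

C7H8Cl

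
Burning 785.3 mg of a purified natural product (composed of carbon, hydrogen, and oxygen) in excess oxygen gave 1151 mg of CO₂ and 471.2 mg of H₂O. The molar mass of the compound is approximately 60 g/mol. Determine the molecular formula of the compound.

C2H4O2

mol C = 1.151 g CO₂ ÷ 44.009 g/mol = 0.026154 mol
mol H = 2 × 0.4712 g H₂O ÷ 18.015 g/mol = 0.052312 mol
mass O = 0.7853 − (0.31413 + 0.052730) = 0.41844 g → mol O = 0.41844 ÷ 15.999 = 0.026154 mol
Divide by the smallest (0.026154 mol): C 1.000, H 2.000, O 1.000
Empirical formula: CH2O
Empirical-formula mass = 30.03 g/mol; 60 ÷ 30.03 ≈ 2, so the molecular formula is C2H4O2.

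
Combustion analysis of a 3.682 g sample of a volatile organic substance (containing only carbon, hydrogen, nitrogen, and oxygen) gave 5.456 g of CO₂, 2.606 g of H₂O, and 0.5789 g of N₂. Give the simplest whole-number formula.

mol C = 5.456 g CO₂ ÷ 44.009 g/mol = 0.12397 mol
mol H = 2 × 2.606 g H₂O ÷ 18.015 g/mol = 0.28931 mol
mol N = 2 × 0.5789 g N₂ ÷ 28.014 g/mol = 0.041329 mol
mass O = 3.682 − (1.4891 + 0.29163 + 0.57890) = 1.3224 g → mol O = 1.3224 ÷ 15.999 = 0.082656 mol
Divide by the smallest (0.041329 mol): C 3.000, H 7.000, N 1.000, O 2.000

C3H7NO2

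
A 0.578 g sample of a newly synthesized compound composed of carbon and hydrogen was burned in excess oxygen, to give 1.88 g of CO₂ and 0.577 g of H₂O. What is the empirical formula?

C2H3

mol C = 1.88 g CO₂ ÷ 44.009 g/mol = 0.04272 mol
mol H = 2 × 0.577 g H₂O ÷ 18.015 g/mol = 0.06406 mol
Divide by the smallest (0.04272 mol): C 1.000, H 1.500
Multiplying each by 2 gives whole numbers: C 2.00, H 3.00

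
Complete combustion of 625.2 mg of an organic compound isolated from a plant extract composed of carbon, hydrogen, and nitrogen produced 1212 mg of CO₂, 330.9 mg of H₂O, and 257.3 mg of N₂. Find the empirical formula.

C3H4N2

mol C = 1.212 g CO₂ ÷ 44.009 g/mol = 0.027540 mol
mol H = 2 × 0.3309 g H₂O ÷ 18.015 g/mol = 0.036736 mol
mol N = 2 × 0.2573 g N₂ ÷ 28.014 g/mol = 0.018369 mol
Divide by the smallest (0.018369 mol): C 1.499, H 2.000, N 1.000
Multiplying each by 2 gives whole numbers: C 3.00, H 4.00, N 2.00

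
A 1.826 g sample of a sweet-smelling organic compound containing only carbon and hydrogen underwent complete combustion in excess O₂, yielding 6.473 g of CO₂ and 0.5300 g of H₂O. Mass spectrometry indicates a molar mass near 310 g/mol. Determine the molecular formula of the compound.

C25H10

mol C = 6.473 g CO₂ ÷ 44.009 g/mol = 0.14708 mol
mol H = 2 × 0.5300 g H₂O ÷ 18.015 g/mol = 0.058840 mol
Divide by the smallest (0.058840 mol): C 2.500, H 1.000
Multiplying each by 2 gives whole numbers: C 5.00, H 2.00
Empirical formula: C5H2
Empirical-formula mass = 62.07 g/mol; 310 ÷ 62.07 ≈ 5, so the molecular formula is C25H10.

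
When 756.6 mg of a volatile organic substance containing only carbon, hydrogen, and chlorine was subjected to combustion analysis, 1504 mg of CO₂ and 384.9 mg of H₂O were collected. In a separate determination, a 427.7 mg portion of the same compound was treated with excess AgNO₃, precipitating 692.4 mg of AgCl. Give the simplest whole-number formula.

C4H5Cl

mol C = 1.504 g CO₂ ÷ 44.009 g/mol = 0.034175 mol
mol H = 2 × 0.3849 g H₂O ÷ 18.015 g/mol = 0.042731 mol
From the AgCl data: mol Cl per gram of compound = (0.6924 ÷ 143.318) ÷ 0.4277 = 0.011296 mol/g, so in the 0.7566 g combustion sample mol Cl = 0.0085464 mol
Divide by the smallest (0.0085464 mol): C 3.999, H 5.000, Cl 1.000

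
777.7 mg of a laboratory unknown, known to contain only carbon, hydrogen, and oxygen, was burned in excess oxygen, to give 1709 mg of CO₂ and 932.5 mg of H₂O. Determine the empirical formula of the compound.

mol C = 1.709 g CO₂ ÷ 44.009 g/mol = 0.038833 mol
mol H = 2 × 0.9325 g H₂O ÷ 18.015 g/mol = 0.10352 mol
mass O = 0.7777 − (0.46642 + 0.10435) = 0.20692 g → mol O = 0.20692 ÷ 15.999 = 0.012934 mol
Divide by the smallest (0.012934 mol): C 3.002, H 8.004, O 1.000

C3H8O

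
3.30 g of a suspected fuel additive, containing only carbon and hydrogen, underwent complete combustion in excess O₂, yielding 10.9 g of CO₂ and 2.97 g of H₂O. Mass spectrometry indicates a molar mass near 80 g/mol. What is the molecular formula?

C6H8

mol C = 10.9 g CO₂ ÷ 44.009 g/mol = 0.2477 mol
mol H = 2 × 2.97 g H₂O ÷ 18.015 g/mol = 0.3297 mol
Divide by the smallest (0.2477 mol): C 1.000, H 1.331
Multiplying each by 3 gives whole numbers: C 3.00, H 3.99
Empirical formula: C3H4
Empirical-formula mass = 40.06 g/mol; 80 ÷ 40.06 ≈ 2, so the molecular formula is C6H8.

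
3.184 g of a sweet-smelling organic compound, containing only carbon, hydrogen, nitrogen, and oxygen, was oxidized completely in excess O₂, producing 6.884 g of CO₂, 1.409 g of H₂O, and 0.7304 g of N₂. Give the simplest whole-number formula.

mol C = 6.884 g CO₂ ÷ 44.009 g/mol = 0.15642 mol
mol H = 2 × 1.409 g H₂O ÷ 18.015 g/mol = 0.15643 mol
mol N = 2 × 0.7304 g N₂ ÷ 28.014 g/mol = 0.052145 mol
mass O = 3.184 − (1.8788 + 0.15768 + 0.73040) = 0.41713 g → mol O = 0.41713 ÷ 15.999 = 0.026072 mol
Divide by the smallest (0.026072 mol): C 6.000, H 6.000, N 2.000, O 1.000

C6H6N2O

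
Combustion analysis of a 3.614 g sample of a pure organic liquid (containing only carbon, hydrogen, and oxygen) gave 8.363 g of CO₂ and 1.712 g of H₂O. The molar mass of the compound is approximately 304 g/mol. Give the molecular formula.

C16H16O6

mol C = 8.363 g CO₂ ÷ 44.009 g/mol = 0.19003 mol
mol H = 2 × 1.712 g H₂O ÷ 18.015 g/mol = 0.19006 mol
mass O = 3.614 − (2.2824 + 0.19158) = 1.1400 g → mol O = 1.1400 ÷ 15.999 = 0.071253 mol
Divide by the smallest (0.071253 mol): C 2.667, H 2.667, O 1.000
Multiplying each by 3 gives whole numbers: C 8.00, H 8.00, O 3.00
Empirical formula: C8H8O3
Empirical-formula mass = 152.15 g/mol; 304 ÷ 152.15 ≈ 2, so the molecular formula is C16H16O6.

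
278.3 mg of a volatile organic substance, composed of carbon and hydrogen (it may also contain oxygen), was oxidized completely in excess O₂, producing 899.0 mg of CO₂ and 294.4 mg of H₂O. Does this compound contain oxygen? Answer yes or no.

no

mol C = 0.8990 g CO₂ ÷ 44.009 g/mol = 0.020428 mol
mol H = 2 × 0.2944 g H₂O ÷ 18.015 g/mol = 0.032684 mol
C and H together account for 0.27830 g — essentially the entire 0.2783 g sample — so the compound contains no oxygen.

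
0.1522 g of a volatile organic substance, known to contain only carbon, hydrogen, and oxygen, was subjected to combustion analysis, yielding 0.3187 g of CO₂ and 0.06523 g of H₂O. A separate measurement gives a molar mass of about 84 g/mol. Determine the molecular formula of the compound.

mol C = 0.3187 g CO₂ ÷ 44.009 g/mol = 0.0072417 mol
mol H = 2 × 0.06523 g H₂O ÷ 18.015 g/mol = 0.0072417 mol
mass O = 0.1522 − (0.086980 + 0.0072997) = 0.057920 g → mol O = 0.057920 ÷ 15.999 = 0.0036202 mol
Divide by the smallest (0.0036202 mol): C 2.000, H 2.000, O 1.000
Empirical formula: C2H2O
Empirical-formula mass = 42.04 g/mol; 84 ÷ 42.04 ≈ 2, so the molecular formula is C4H4O2.

C4H4O2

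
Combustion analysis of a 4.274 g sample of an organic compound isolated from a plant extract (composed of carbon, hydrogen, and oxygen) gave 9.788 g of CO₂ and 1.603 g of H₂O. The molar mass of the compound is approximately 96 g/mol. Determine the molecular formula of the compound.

C5H4O2

mol C = 9.788 g CO₂ ÷ 44.009 g/mol = 0.22241 mol
mol H = 2 × 1.603 g H₂O ÷ 18.015 g/mol = 0.17796 mol
mass O = 4.274 − (2.6714 + 0.17939) = 1.4233 g → mol O = 1.4233 ÷ 15.999 = 0.088959 mol
Divide by the smallest (0.088959 mol): C 2.500, H 2.000, O 1.000
Multiplying each by 2 gives whole numbers: C 5.00, H 4.00, O 2.00
Empirical formula: C5H4O2
Empirical-formula mass = 96.08 g/mol; 96 ÷ 96.08 ≈ 1, so the molecular formula is C5H4O2.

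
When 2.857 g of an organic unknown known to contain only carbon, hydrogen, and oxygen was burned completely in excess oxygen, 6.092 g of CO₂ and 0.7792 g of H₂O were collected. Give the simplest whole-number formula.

mol C = 6.092 g CO₂ ÷ 44.009 g/mol = 0.13843 mol
mol H = 2 × 0.7792 g H₂O ÷ 18.015 g/mol = 0.086506 mol
mass O = 2.857 − (1.6626 + 0.087198) = 1.1072 g → mol O = 1.1072 ÷ 15.999 = 0.069202 mol
Divide by the smallest (0.069202 mol): C 2.000, H 1.250, O 1.000
Multiplying each by 4 gives whole numbers: C 8.00, H 5.00, O 4.00

C8H5O4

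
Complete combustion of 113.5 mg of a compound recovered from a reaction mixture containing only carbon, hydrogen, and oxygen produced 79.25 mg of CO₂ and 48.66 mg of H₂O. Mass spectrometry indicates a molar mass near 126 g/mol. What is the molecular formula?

mol C = 0.07925 g CO₂ ÷ 44.009 g/mol = 0.0018008 mol
mol H = 2 × 0.04866 g H₂O ÷ 18.015 g/mol = 0.0054022 mol
mass O = 0.1135 − (0.021629 + 0.0054454) = 0.086426 g → mol O = 0.086426 ÷ 15.999 = 0.0054019 mol
Divide by the smallest (0.0018008 mol): C 1.000, H 3.000, O 3.000
Empirical formula: CH3O3
Empirical-formula mass = 63.03 g/mol; 126 ÷ 63.03 ≈ 2, so the molecular formula is C2H6O6.

C2H6O6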